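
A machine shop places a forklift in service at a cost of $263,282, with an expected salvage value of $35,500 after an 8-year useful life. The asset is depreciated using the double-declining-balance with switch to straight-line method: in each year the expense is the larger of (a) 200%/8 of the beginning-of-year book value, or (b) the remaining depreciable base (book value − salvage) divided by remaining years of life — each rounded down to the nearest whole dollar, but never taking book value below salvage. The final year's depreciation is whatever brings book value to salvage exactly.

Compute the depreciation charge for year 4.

$27,768

Depreciable base = $263,282 − $35,500 = $227,782.
Year 1: DB = ⌊$263,282 × 200%/8⌋ = $65,820; SL = ⌊$227,782/8⌋ = $28,472 → take DB $65,820. Book value $197,462.
Year 2: DB = ⌊$197,462 × 200%/8⌋ = $49,365; SL = ⌊$161,962/7⌋ = $23,137 → take DB $49,365. Book value $148,097.
Year 3: DB = ⌊$148,097 × 200%/8⌋ = $37,024; SL = ⌊$112,597/6⌋ = $18,766 → take DB $37,024. Book value $111,073.
Year 4: DB = ⌊$111,073 × 200%/8⌋ = $27,768; SL = ⌊$75,573/5⌋ = $15,114 → take DB $27,768. Book value $83,305.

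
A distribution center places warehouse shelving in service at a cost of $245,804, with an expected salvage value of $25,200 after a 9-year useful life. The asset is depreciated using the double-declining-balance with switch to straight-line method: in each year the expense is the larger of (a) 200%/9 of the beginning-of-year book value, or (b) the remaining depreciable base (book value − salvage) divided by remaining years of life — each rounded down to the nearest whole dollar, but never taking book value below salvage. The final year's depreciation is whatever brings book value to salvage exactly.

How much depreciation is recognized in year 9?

$7,721

Depreciable base = $245,804 − $25,200 = $220,604.
Year 1: DB = ⌊$245,804 × 200%/9⌋ = $54,623; SL = ⌊$220,604/9⌋ = $24,511 → take DB $54,623. Book value $191,181.
Year 2: DB = ⌊$191,181 × 200%/9⌋ = $42,484; SL = ⌊$165,981/8⌋ = $20,747 → take DB $42,484. Book value $148,697.
Year 3: DB = ⌊$148,697 × 200%/9⌋ = $33,043; SL = ⌊$123,497/7⌋ = $17,642 → take DB $33,043. Book value $115,654.
Year 4: DB = ⌊$115,654 × 200%/9⌋ = $25,700; SL = ⌊$90,454/6⌋ = $15,075 → take DB $25,700. Book value $89,954.
Year 5: DB = ⌊$89,954 × 200%/9⌋ = $19,989; SL = ⌊$64,754/5⌋ = $12,950 → take DB $19,989. Book value $69,965.
Year 6: DB = ⌊$69,965 × 200%/9⌋ = $15,547; SL = ⌊$44,765/4⌋ = $11,191 → take DB $15,547. Book value $54,418.
Year 7: DB = ⌊$54,418 × 200%/9⌋ = $12,092; SL = ⌊$29,218/3⌋ = $9,739 → take DB $12,092. Book value $42,326.
Year 8: DB = ⌊$42,326 × 200%/9⌋ = $9,405; SL = ⌊$17,126/2⌋ = $8,563 → take DB $9,405. Book value $32,921.
Year 9 (final): $32,921 − $25,200 = $7,721. Book value $25,200.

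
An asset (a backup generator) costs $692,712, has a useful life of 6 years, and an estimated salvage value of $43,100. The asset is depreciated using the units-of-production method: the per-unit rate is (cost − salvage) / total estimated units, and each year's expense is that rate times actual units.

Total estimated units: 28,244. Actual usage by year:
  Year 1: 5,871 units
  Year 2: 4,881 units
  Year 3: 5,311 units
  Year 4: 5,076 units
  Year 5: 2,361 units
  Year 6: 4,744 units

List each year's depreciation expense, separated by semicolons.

Depreciable base = $692,712 − $43,100 = $649,612.
Rate = $649,612 / 28,244 units = $23 per unit.
Year 1: 5,871 × $23 = $135,033. Book value $557,679.
Year 2: 4,881 × $23 = $112,263. Book value $445,416.
Year 3: 5,311 × $23 = $122,153. Book value $323,263.
Year 4: 5,076 × $23 = $116,748. Book value $206,515.
Year 5: 2,361 × $23 = $54,303. Book value $152,212.
Year 6: 4,744 × $23 = $109,112. Book value $43,100.

$135,033; $112,263; $122,153; $116,748; $54,303; $109,112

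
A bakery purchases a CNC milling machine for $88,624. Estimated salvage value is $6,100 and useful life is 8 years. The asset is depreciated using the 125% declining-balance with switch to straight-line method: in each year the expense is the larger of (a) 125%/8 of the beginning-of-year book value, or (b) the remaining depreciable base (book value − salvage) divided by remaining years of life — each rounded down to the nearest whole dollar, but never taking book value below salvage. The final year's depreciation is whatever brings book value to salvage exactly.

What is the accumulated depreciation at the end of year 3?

$35,388

Depreciable base = $88,624 − $6,100 = $82,524.
Year 1: DB = ⌊$88,624 × 125%/8⌋ = $13,847; SL = ⌊$82,524/8⌋ = $10,315 → take DB $13,847. Book value $74,777.
Year 2: DB = ⌊$74,777 × 125%/8⌋ = $11,683; SL = ⌊$68,677/7⌋ = $9,811 → take DB $11,683. Book value $63,094.
Year 3: DB = ⌊$63,094 × 125%/8⌋ = $9,858; SL = ⌊$56,994/6⌋ = $9,499 → take DB $9,858. Book value $53,236.
Accumulated through year 3 = $88,624 − $53,236 = $35,388.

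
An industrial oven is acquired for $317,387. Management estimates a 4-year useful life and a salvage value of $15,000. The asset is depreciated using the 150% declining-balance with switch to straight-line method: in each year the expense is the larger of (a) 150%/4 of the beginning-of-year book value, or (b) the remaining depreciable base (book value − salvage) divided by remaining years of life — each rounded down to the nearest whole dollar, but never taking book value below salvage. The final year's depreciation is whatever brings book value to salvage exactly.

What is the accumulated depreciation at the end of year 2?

$193,407

Depreciable base = $317,387 − $15,000 = $302,387.
Year 1: DB = ⌊$317,387 × 150%/4⌋ = $119,020; SL = ⌊$302,387/4⌋ = $75,596 → take DB $119,020. Book value $198,367.
Year 2: DB = ⌊$198,367 × 150%/4⌋ = $74,387; SL = ⌊$183,367/3⌋ = $61,122 → take DB $74,387. Book value $123,980.
Accumulated through year 2 = $317,387 − $123,980 = $193,407.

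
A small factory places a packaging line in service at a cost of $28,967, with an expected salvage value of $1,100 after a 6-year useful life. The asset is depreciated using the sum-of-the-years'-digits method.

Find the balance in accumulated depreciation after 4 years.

Depreciable base = $28,967 − $1,100 = $27,867.
Sum of the years' digits = 6+5+4+3+2+1 = 21.
Year 1: $27,867 × 6/21 = $7,962. Book value $21,005.
Year 2: $27,867 × 5/21 = $6,635. Book value $14,370.
Year 3: $27,867 × 4/21 = $5,308. Book value $9,062.
Year 4: $27,867 × 3/21 = $3,981. Book value $5,081.
Accumulated through year 4 = $28,967 − $5,081 = $23,886.

$23,886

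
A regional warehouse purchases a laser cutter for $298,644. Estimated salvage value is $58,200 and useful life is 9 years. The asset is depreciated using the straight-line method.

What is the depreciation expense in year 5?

Depreciable base = $298,644 − $58,200 = $240,444.
Annual expense = $240,444 / 9 = $26,716.

$26,716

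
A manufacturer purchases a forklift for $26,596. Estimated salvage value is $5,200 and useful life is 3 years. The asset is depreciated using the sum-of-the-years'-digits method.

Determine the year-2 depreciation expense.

$7,132

Depreciable base = $26,596 − $5,200 = $21,396.
Sum of the years' digits = 3+2+1 = 6.
Year 1: $21,396 × 3/6 = $10,698. Book value $15,898.
Year 2: $21,396 × 2/6 = $7,132. Book value $8,766.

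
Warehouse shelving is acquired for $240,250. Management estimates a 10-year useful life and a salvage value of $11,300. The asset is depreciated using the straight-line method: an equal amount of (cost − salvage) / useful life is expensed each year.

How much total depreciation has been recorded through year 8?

Depreciable base = $240,250 − $11,300 = $228,950.
Annual expense = $228,950 / 10 = $22,895.
End of year 1: book value $217,355.
End of year 2: book value $194,460.
End of year 3: book value $171,565.
End of year 4: book value $148,670.
End of year 5: book value $125,775.
End of year 6: book value $102,880.
End of year 7: book value $79,985.
End of year 8: book value $57,090.
Accumulated through year 8 = $240,250 − $57,090 = $183,160.

$183,160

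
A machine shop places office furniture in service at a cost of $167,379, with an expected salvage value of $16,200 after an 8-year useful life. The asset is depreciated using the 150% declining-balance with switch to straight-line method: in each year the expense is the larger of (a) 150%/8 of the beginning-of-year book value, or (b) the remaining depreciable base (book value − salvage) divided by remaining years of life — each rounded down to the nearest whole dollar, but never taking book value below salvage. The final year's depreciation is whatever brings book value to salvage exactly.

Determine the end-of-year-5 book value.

$58,760

Depreciable base = $167,379 − $16,200 = $151,179.
Year 1: DB = ⌊$167,379 × 150%/8⌋ = $31,383; SL = ⌊$151,179/8⌋ = $18,897 → take DB $31,383. Book value $135,996.
Year 2: DB = ⌊$135,996 × 150%/8⌋ = $25,499; SL = ⌊$119,796/7⌋ = $17,113 → take DB $25,499. Book value $110,497.
Year 3: DB = ⌊$110,497 × 150%/8⌋ = $20,718; SL = ⌊$94,297/6⌋ = $15,716 → take DB $20,718. Book value $89,779.
Year 4: DB = ⌊$89,779 × 150%/8⌋ = $16,833; SL = ⌊$73,579/5⌋ = $14,715 → take DB $16,833. Book value $72,946.
Year 5: DB = ⌊$72,946 × 150%/8⌋ = $13,677; SL = ⌊$56,746/4⌋ = $14,186 → take SL $14,186. Book value $58,760.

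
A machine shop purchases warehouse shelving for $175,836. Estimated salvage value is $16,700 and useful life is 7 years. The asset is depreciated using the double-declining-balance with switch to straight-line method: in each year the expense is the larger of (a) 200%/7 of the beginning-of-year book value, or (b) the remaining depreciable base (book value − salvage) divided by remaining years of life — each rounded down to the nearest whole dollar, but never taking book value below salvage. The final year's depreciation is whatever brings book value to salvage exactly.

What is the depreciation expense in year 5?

Depreciable base = $175,836 − $16,700 = $159,136.
Year 1: DB = ⌊$175,836 × 200%/7⌋ = $50,238; SL = ⌊$159,136/7⌋ = $22,733 → take DB $50,238. Book value $125,598.
Year 2: DB = ⌊$125,598 × 200%/7⌋ = $35,885; SL = ⌊$108,898/6⌋ = $18,149 → take DB $35,885. Book value $89,713.
Year 3: DB = ⌊$89,713 × 200%/7⌋ = $25,632; SL = ⌊$73,013/5⌋ = $14,602 → take DB $25,632. Book value $64,081.
Year 4: DB = ⌊$64,081 × 200%/7⌋ = $18,308; SL = ⌊$47,381/4⌋ = $11,845 → take DB $18,308. Book value $45,773.
Year 5: DB = ⌊$45,773 × 200%/7⌋ = $13,078; SL = ⌊$29,073/3⌋ = $9,691 → take DB $13,078. Book value $32,695.

$13,078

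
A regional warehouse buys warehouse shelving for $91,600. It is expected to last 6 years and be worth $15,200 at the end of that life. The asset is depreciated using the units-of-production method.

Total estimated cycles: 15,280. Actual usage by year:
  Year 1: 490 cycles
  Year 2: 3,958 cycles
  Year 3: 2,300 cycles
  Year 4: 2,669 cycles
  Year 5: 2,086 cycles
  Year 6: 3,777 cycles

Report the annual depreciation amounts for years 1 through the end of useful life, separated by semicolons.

$2,450; $19,790; $11,500; $13,345; $10,430; $18,885

Depreciable base = $91,600 − $15,200 = $76,400.
Rate = $76,400 / 15,280 cycles = $5 per cycle.
Year 1: 490 × $5 = $2,450. Book value $89,150.
Year 2: 3,958 × $5 = $19,790. Book value $69,360.
Year 3: 2,300 × $5 = $11,500. Book value $57,860.
Year 4: 2,669 × $5 = $13,345. Book value $44,515.
Year 5: 2,086 × $5 = $10,430. Book value $34,085.
Year 6: 3,777 × $5 = $18,885. Book value $15,200.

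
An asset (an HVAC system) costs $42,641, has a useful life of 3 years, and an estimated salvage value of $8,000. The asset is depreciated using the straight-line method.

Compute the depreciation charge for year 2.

$11,547

Depreciable base = $42,641 − $8,000 = $34,641.
Annual expense = $34,641 / 3 = $11,547.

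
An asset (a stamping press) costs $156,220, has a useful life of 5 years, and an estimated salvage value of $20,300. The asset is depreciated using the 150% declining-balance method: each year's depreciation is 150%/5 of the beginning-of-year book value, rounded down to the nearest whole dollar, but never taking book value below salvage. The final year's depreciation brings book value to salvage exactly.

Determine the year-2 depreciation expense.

Depreciable base = $156,220 − $20,300 = $135,920.
Year 1: ⌊$156,220 × 150%/5⌋ = $46,866. Book value $109,354.
Year 2: ⌊$109,354 × 150%/5⌋ = $32,806. Book value $76,548.

$32,806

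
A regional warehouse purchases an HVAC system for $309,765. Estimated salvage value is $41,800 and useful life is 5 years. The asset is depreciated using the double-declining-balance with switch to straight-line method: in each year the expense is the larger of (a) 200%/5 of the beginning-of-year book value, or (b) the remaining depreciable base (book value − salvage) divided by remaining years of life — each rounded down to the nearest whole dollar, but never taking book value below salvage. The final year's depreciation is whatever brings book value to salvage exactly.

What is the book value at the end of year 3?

Depreciable base = $309,765 − $41,800 = $267,965.
Year 1: DB = ⌊$309,765 × 200%/5⌋ = $123,906; SL = ⌊$267,965/5⌋ = $53,593 → take DB $123,906. Book value $185,859.
Year 2: DB = ⌊$185,859 × 200%/5⌋ = $74,343; SL = ⌊$144,059/4⌋ = $36,014 → take DB $74,343. Book value $111,516.
Year 3: DB = ⌊$111,516 × 200%/5⌋ = $44,606; SL = ⌊$69,716/3⌋ = $23,238 → take DB $44,606. Book value $66,910.

$66,910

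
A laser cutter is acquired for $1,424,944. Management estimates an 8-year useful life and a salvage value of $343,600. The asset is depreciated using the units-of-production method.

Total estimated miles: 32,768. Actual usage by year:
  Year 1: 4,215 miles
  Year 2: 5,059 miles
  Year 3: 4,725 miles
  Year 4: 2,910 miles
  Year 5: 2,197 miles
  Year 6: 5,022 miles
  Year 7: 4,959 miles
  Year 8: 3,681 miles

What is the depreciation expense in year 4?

Depreciable base = $1,424,944 − $343,600 = $1,081,344.
Rate = $1,081,344 / 32,768 miles = $33 per mile.
Year 1: 4,215 × $33 = $139,095. Book value $1,285,849.
Year 2: 5,059 × $33 = $166,947. Book value $1,118,902.
Year 3: 4,725 × $33 = $155,925. Book value $962,977.
Year 4: 2,910 × $33 = $96,030. Book value $866,947.

$96,030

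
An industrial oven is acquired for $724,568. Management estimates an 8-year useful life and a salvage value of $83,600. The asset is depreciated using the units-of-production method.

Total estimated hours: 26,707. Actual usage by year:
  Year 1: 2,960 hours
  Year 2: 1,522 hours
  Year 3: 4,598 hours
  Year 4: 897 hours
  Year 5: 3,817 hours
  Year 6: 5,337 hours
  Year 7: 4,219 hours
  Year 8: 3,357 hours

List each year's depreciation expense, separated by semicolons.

$71,040; $36,528; $110,352; $21,528; $91,608; $128,088; $101,256; $80,568

Depreciable base = $724,568 − $83,600 = $640,968.
Rate = $640,968 / 26,707 hours = $24 per hour.
Year 1: 2,960 × $24 = $71,040. Book value $653,528.
Year 2: 1,522 × $24 = $36,528. Book value $617,000.
Year 3: 4,598 × $24 = $110,352. Book value $506,648.
Year 4: 897 × $24 = $21,528. Book value $485,120.
Year 5: 3,817 × $24 = $91,608. Book value $393,512.
Year 6: 5,337 × $24 = $128,088. Book value $265,424.
Year 7: 4,219 × $24 = $101,256. Book value $164,168.
Year 8: 3,357 × $24 = $80,568. Book value $83,600.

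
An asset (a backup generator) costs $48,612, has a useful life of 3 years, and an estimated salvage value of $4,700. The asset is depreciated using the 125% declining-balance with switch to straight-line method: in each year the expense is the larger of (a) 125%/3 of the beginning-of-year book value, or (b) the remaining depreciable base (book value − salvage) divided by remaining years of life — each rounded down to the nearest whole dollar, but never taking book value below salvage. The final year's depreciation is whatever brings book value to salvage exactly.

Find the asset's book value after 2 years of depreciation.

$16,529

Depreciable base = $48,612 − $4,700 = $43,912.
Year 1: DB = ⌊$48,612 × 125%/3⌋ = $20,255; SL = ⌊$43,912/3⌋ = $14,637 → take DB $20,255. Book value $28,357.
Year 2: DB = ⌊$28,357 × 125%/3⌋ = $11,815; SL = ⌊$23,657/2⌋ = $11,828 → take SL $11,828. Book value $16,529.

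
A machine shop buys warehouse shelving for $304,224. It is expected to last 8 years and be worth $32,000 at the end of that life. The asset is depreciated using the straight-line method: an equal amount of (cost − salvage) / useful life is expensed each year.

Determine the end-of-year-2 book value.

$236,168

Depreciable base = $304,224 − $32,000 = $272,224.
Annual expense = $272,224 / 8 = $34,028.
End of year 1: book value $270,196.
End of year 2: book value $236,168.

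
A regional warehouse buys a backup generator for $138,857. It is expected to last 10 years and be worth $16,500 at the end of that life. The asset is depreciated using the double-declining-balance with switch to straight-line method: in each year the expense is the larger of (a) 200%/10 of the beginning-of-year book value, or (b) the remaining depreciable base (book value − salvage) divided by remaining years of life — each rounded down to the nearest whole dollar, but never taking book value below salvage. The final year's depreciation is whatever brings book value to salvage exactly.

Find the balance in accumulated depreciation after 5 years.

Depreciable base = $138,857 − $16,500 = $122,357.
Year 1: DB = ⌊$138,857 × 200%/10⌋ = $27,771; SL = ⌊$122,357/10⌋ = $12,235 → take DB $27,771. Book value $111,086.
Year 2: DB = ⌊$111,086 × 200%/10⌋ = $22,217; SL = ⌊$94,586/9⌋ = $10,509 → take DB $22,217. Book value $88,869.
Year 3: DB = ⌊$88,869 × 200%/10⌋ = $17,773; SL = ⌊$72,369/8⌋ = $9,046 → take DB $17,773. Book value $71,096.
Year 4: DB = ⌊$71,096 × 200%/10⌋ = $14,219; SL = ⌊$54,596/7⌋ = $7,799 → take DB $14,219. Book value $56,877.
Year 5: DB = ⌊$56,877 × 200%/10⌋ = $11,375; SL = ⌊$40,377/6⌋ = $6,729 → take DB $11,375. Book value $45,502.
Accumulated through year 5 = $138,857 − $45,502 = $93,355.

$93,355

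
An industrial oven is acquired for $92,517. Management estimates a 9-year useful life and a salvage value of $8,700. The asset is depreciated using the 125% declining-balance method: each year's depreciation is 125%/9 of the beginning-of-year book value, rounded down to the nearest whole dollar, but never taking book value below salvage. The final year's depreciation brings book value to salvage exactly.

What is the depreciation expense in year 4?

$8,204

Depreciable base = $92,517 − $8,700 = $83,817.
Year 1: ⌊$92,517 × 125%/9⌋ = $12,849. Book value $79,668.
Year 2: ⌊$79,668 × 125%/9⌋ = $11,065. Book value $68,603.
Year 3: ⌊$68,603 × 125%/9⌋ = $9,528. Book value $59,075.
Year 4: ⌊$59,075 × 125%/9⌋ = $8,204. Book value $50,871.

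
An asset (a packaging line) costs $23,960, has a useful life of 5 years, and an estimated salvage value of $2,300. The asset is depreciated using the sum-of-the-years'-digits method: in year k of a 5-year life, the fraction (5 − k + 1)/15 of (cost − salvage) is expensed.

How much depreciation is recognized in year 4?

Depreciable base = $23,960 − $2,300 = $21,660.
Sum of the years' digits = 5+4+3+2+1 = 15.
Year 1: $21,660 × 5/15 = $7,220. Book value $16,740.
Year 2: $21,660 × 4/15 = $5,776. Book value $10,964.
Year 3: $21,660 × 3/15 = $4,332. Book value $6,632.
Year 4: $21,660 × 2/15 = $2,888. Book value $3,744.

$2,888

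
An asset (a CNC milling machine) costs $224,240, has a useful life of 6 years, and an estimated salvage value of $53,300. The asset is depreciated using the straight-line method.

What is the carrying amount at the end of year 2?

Depreciable base = $224,240 − $53,300 = $170,940.
Annual expense = $170,940 / 6 = $28,490.
End of year 1: book value $195,750.
End of year 2: book value $167,260.

$167,260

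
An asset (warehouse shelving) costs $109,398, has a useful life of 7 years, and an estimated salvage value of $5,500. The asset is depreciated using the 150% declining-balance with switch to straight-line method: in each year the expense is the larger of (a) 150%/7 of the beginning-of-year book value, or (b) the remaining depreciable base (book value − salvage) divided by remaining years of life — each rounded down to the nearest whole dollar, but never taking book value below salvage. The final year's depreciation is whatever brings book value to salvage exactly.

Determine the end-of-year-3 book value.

Depreciable base = $109,398 − $5,500 = $103,898.
Year 1: DB = ⌊$109,398 × 150%/7⌋ = $23,442; SL = ⌊$103,898/7⌋ = $14,842 → take DB $23,442. Book value $85,956.
Year 2: DB = ⌊$85,956 × 150%/7⌋ = $18,419; SL = ⌊$80,456/6⌋ = $13,409 → take DB $18,419. Book value $67,537.
Year 3: DB = ⌊$67,537 × 150%/7⌋ = $14,472; SL = ⌊$62,037/5⌋ = $12,407 → take DB $14,472. Book value $53,065.

$53,065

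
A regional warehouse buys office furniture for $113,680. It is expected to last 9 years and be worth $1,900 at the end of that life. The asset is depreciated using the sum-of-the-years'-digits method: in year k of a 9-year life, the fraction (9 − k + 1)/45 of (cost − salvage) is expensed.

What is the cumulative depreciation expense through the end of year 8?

$109,296

Depreciable base = $113,680 − $1,900 = $111,780.
Sum of the years' digits = 9+8+7+6+5+4+3+2+1 = 45.
Year 1: $111,780 × 9/45 = $22,356. Book value $91,324.
Year 2: $111,780 × 8/45 = $19,872. Book value $71,452.
Year 3: $111,780 × 7/45 = $17,388. Book value $54,064.
Year 4: $111,780 × 6/45 = $14,904. Book value $39,160.
Year 5: $111,780 × 5/45 = $12,420. Book value $26,740.
Year 6: $111,780 × 4/45 = $9,936. Book value $16,804.
Year 7: $111,780 × 3/45 = $7,452. Book value $9,352.
Year 8: $111,780 × 2/45 = $4,968. Book value $4,384.
Accumulated through year 8 = $113,680 − $4,384 = $109,296.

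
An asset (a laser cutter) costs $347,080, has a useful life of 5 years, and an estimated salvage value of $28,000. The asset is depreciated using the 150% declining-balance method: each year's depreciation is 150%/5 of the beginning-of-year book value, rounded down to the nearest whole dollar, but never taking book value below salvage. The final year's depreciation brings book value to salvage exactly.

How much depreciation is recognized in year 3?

Depreciable base = $347,080 − $28,000 = $319,080.
Year 1: ⌊$347,080 × 150%/5⌋ = $104,124. Book value $242,956.
Year 2: ⌊$242,956 × 150%/5⌋ = $72,886. Book value $170,070.
Year 3: ⌊$170,070 × 150%/5⌋ = $51,021. Book value $119,049.

$51,021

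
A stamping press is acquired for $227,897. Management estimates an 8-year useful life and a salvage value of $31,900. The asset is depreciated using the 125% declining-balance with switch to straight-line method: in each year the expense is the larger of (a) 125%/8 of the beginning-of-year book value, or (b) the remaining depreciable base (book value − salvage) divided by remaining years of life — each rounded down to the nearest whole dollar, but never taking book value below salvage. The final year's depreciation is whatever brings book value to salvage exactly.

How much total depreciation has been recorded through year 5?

Depreciable base = $227,897 − $31,900 = $195,997.
Year 1: DB = ⌊$227,897 × 125%/8⌋ = $35,608; SL = ⌊$195,997/8⌋ = $24,499 → take DB $35,608. Book value $192,289.
Year 2: DB = ⌊$192,289 × 125%/8⌋ = $30,045; SL = ⌊$160,389/7⌋ = $22,912 → take DB $30,045. Book value $162,244.
Year 3: DB = ⌊$162,244 × 125%/8⌋ = $25,350; SL = ⌊$130,344/6⌋ = $21,724 → take DB $25,350. Book value $136,894.
Year 4: DB = ⌊$136,894 × 125%/8⌋ = $21,389; SL = ⌊$104,994/5⌋ = $20,998 → take DB $21,389. Book value $115,505.
Year 5: DB = ⌊$115,505 × 125%/8⌋ = $18,047; SL = ⌊$83,605/4⌋ = $20,901 → take SL $20,901. Book value $94,604.
Accumulated through year 5 = $227,897 − $94,604 = $133,293.

$133,293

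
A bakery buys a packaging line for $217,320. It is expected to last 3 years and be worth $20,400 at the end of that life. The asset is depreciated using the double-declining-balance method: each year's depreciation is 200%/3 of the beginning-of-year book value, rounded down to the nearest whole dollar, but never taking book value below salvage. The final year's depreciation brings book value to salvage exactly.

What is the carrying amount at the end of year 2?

$24,147

Depreciable base = $217,320 − $20,400 = $196,920.
Year 1: ⌊$217,320 × 200%/3⌋ = $144,880. Book value $72,440.
Year 2: ⌊$72,440 × 200%/3⌋ = $48,293. Book value $24,147.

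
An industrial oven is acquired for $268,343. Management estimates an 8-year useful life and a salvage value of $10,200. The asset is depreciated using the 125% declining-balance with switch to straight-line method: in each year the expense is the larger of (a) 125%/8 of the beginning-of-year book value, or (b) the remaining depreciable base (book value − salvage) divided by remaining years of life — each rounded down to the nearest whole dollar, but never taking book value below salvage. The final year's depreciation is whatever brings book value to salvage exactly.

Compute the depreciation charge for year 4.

$30,139

Depreciable base = $268,343 − $10,200 = $258,143.
Year 1: DB = ⌊$268,343 × 125%/8⌋ = $41,928; SL = ⌊$258,143/8⌋ = $32,267 → take DB $41,928. Book value $226,415.
Year 2: DB = ⌊$226,415 × 125%/8⌋ = $35,377; SL = ⌊$216,215/7⌋ = $30,887 → take DB $35,377. Book value $191,038.
Year 3: DB = ⌊$191,038 × 125%/8⌋ = $29,849; SL = ⌊$180,838/6⌋ = $30,139 → take SL $30,139. Book value $160,899.
Year 4: DB = ⌊$160,899 × 125%/8⌋ = $25,140; SL = ⌊$150,699/5⌋ = $30,139 → take SL $30,139. Book value $130,760.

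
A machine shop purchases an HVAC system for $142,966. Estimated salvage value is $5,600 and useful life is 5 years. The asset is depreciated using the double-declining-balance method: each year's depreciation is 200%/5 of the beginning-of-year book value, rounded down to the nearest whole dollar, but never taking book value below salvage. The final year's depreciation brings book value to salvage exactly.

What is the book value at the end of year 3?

$30,881

Depreciable base = $142,966 − $5,600 = $137,366.
Year 1: ⌊$142,966 × 200%/5⌋ = $57,186. Book value $85,780.
Year 2: ⌊$85,780 × 200%/5⌋ = $34,312. Book value $51,468.
Year 3: ⌊$51,468 × 200%/5⌋ = $20,587. Book value $30,881.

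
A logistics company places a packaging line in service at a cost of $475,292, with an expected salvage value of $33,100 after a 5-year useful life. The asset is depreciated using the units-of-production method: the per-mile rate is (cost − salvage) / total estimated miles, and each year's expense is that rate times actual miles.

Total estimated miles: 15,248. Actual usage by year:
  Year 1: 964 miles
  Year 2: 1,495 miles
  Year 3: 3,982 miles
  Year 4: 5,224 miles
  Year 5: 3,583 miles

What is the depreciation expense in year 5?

Depreciable base = $475,292 − $33,100 = $442,192.
Rate = $442,192 / 15,248 miles = $29 per mile.
Year 1: 964 × $29 = $27,956. Book value $447,336.
Year 2: 1,495 × $29 = $43,355. Book value $403,981.
Year 3: 3,982 × $29 = $115,478. Book value $288,503.
Year 4: 5,224 × $29 = $151,496. Book value $137,007.
Year 5: 3,583 × $29 = $103,907. Book value $33,100.

$103,907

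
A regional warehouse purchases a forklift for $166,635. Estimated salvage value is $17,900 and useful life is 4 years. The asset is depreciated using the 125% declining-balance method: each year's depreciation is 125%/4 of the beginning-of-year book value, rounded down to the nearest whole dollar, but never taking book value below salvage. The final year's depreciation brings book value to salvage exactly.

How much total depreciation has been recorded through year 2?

Depreciable base = $166,635 − $17,900 = $148,735.
Year 1: ⌊$166,635 × 125%/4⌋ = $52,073. Book value $114,562.
Year 2: ⌊$114,562 × 125%/4⌋ = $35,800. Book value $78,762.
Accumulated through year 2 = $166,635 − $78,762 = $87,873.

$87,873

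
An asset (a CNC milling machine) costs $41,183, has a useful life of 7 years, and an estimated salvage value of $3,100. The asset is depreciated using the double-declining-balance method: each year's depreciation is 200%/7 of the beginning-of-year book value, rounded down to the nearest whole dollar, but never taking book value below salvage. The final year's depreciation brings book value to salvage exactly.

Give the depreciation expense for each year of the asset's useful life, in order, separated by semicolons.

Depreciable base = $41,183 − $3,100 = $38,083.
Year 1: ⌊$41,183 × 200%/7⌋ = $11,766. Book value $29,417.
Year 2: ⌊$29,417 × 200%/7⌋ = $8,404. Book value $21,013.
Year 3: ⌊$21,013 × 200%/7⌋ = $6,003. Book value $15,010.
Year 4: ⌊$15,010 × 200%/7⌋ = $4,288. Book value $10,722.
Year 5: ⌊$10,722 × 200%/7⌋ = $3,063. Book value $7,659.
Year 6: ⌊$7,659 × 200%/7⌋ = $2,188. Book value $5,471.
Year 7 (final): $5,471 − $3,100 = $2,371. Book value $3,100.

$11,766; $8,404; $6,003; $4,288; $3,063; $2,188; $2,371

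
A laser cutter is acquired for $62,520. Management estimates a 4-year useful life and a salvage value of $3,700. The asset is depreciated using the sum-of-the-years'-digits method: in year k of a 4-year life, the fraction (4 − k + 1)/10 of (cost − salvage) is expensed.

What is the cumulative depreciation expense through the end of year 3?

Depreciable base = $62,520 − $3,700 = $58,820.
Sum of the years' digits = 4+3+2+1 = 10.
Year 1: $58,820 × 4/10 = $23,528. Book value $38,992.
Year 2: $58,820 × 3/10 = $17,646. Book value $21,346.
Year 3: $58,820 × 2/10 = $11,764. Book value $9,582.
Accumulated through year 3 = $62,520 − $9,582 = $52,938.

$52,938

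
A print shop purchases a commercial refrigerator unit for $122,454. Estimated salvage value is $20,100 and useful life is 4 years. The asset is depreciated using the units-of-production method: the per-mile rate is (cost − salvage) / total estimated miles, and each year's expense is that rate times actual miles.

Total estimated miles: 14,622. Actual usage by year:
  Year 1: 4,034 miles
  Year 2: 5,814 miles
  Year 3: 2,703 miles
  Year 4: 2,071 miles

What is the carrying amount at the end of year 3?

$34,597

Depreciable base = $122,454 − $20,100 = $102,354.
Rate = $102,354 / 14,622 miles = $7 per mile.
Year 1: 4,034 × $7 = $28,238. Book value $94,216.
Year 2: 5,814 × $7 = $40,698. Book value $53,518.
Year 3: 2,703 × $7 = $18,921. Book value $34,597.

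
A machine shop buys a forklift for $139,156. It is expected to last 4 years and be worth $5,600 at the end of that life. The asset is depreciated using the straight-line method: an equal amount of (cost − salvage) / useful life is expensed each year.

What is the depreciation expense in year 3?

Depreciable base = $139,156 − $5,600 = $133,556.
Annual expense = $133,556 / 4 = $33,389.

$33,389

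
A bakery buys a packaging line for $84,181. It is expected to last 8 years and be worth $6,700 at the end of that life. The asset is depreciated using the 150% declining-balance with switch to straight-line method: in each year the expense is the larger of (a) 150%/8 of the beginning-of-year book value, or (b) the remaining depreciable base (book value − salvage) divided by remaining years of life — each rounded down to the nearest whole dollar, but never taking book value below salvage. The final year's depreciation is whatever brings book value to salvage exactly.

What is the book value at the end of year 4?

Depreciable base = $84,181 − $6,700 = $77,481.
Year 1: DB = ⌊$84,181 × 150%/8⌋ = $15,783; SL = ⌊$77,481/8⌋ = $9,685 → take DB $15,783. Book value $68,398.
Year 2: DB = ⌊$68,398 × 150%/8⌋ = $12,824; SL = ⌊$61,698/7⌋ = $8,814 → take DB $12,824. Book value $55,574.
Year 3: DB = ⌊$55,574 × 150%/8⌋ = $10,420; SL = ⌊$48,874/6⌋ = $8,145 → take DB $10,420. Book value $45,154.
Year 4: DB = ⌊$45,154 × 150%/8⌋ = $8,466; SL = ⌊$38,454/5⌋ = $7,690 → take DB $8,466. Book value $36,688.

$36,688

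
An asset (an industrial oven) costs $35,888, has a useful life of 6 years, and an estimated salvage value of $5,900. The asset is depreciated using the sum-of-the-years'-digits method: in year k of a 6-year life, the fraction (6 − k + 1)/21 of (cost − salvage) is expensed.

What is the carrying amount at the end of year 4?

$10,184

Depreciable base = $35,888 − $5,900 = $29,988.
Sum of the years' digits = 6+5+4+3+2+1 = 21.
Year 1: $29,988 × 6/21 = $8,568. Book value $27,320.
Year 2: $29,988 × 5/21 = $7,140. Book value $20,180.
Year 3: $29,988 × 4/21 = $5,712. Book value $14,468.
Year 4: $29,988 × 3/21 = $4,284. Book value $10,184.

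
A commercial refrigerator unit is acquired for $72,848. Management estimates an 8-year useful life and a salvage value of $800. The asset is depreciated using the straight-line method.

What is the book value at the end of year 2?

$54,836

Depreciable base = $72,848 − $800 = $72,048.
Annual expense = $72,048 / 8 = $9,006.
End of year 1: book value $63,842.
End of year 2: book value $54,836.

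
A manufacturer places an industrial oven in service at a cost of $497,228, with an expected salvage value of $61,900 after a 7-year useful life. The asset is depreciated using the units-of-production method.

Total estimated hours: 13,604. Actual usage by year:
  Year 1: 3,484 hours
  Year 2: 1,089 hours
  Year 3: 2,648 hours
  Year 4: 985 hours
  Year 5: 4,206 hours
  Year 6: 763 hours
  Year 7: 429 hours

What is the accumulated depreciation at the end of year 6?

Depreciable base = $497,228 − $61,900 = $435,328.
Rate = $435,328 / 13,604 hours = $32 per hour.
Year 1: 3,484 × $32 = $111,488. Book value $385,740.
Year 2: 1,089 × $32 = $34,848. Book value $350,892.
Year 3: 2,648 × $32 = $84,736. Book value $266,156.
Year 4: 985 × $32 = $31,520. Book value $234,636.
Year 5: 4,206 × $32 = $134,592. Book value $100,044.
Year 6: 763 × $32 = $24,416. Book value $75,628.
Accumulated through year 6 = $497,228 − $75,628 = $421,600.

$421,600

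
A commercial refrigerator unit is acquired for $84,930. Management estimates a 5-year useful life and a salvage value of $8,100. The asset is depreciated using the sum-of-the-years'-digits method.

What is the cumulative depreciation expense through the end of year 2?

Depreciable base = $84,930 − $8,100 = $76,830.
Sum of the years' digits = 5+4+3+2+1 = 15.
Year 1: $76,830 × 5/15 = $25,610. Book value $59,320.
Year 2: $76,830 × 4/15 = $20,488. Book value $38,832.
Accumulated through year 2 = $84,930 − $38,832 = $46,098.

$46,098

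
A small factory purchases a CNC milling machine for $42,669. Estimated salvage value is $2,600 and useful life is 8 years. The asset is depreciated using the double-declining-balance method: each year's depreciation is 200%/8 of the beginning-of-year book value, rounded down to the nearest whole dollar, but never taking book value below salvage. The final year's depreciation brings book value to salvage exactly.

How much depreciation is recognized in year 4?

Depreciable base = $42,669 − $2,600 = $40,069.
Year 1: ⌊$42,669 × 200%/8⌋ = $10,667. Book value $32,002.
Year 2: ⌊$32,002 × 200%/8⌋ = $8,000. Book value $24,002.
Year 3: ⌊$24,002 × 200%/8⌋ = $6,000. Book value $18,002.
Year 4: ⌊$18,002 × 200%/8⌋ = $4,500. Book value $13,502.

$4,500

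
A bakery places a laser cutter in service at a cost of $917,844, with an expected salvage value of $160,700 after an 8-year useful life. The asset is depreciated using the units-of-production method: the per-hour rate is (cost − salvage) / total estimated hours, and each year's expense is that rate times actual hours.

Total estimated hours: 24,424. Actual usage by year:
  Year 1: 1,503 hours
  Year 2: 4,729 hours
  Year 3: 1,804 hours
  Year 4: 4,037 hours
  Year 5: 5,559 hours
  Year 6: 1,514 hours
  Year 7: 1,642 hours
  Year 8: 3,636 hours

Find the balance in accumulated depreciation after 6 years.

Depreciable base = $917,844 − $160,700 = $757,144.
Rate = $757,144 / 24,424 hours = $31 per hour.
Year 1: 1,503 × $31 = $46,593. Book value $871,251.
Year 2: 4,729 × $31 = $146,599. Book value $724,652.
Year 3: 1,804 × $31 = $55,924. Book value $668,728.
Year 4: 4,037 × $31 = $125,147. Book value $543,581.
Year 5: 5,559 × $31 = $172,329. Book value $371,252.
Year 6: 1,514 × $31 = $46,934. Book value $324,318.
Accumulated through year 6 = $917,844 − $324,318 = $593,526.

$593,526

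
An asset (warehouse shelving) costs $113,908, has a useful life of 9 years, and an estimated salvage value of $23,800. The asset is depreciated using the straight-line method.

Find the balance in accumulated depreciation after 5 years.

Depreciable base = $113,908 − $23,800 = $90,108.
Annual expense = $90,108 / 9 = $10,012.
End of year 1: book value $103,896.
End of year 2: book value $93,884.
End of year 3: book value $83,872.
End of year 4: book value $73,860.
End of year 5: book value $63,848.
Accumulated through year 5 = $113,908 − $63,848 = $50,060.

$50,060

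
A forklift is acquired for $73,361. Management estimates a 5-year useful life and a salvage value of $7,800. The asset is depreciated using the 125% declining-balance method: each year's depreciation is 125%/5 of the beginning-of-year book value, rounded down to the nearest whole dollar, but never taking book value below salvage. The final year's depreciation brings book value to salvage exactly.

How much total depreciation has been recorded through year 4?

Depreciable base = $73,361 − $7,800 = $65,561.
Year 1: ⌊$73,361 × 125%/5⌋ = $18,340. Book value $55,021.
Year 2: ⌊$55,021 × 125%/5⌋ = $13,755. Book value $41,266.
Year 3: ⌊$41,266 × 125%/5⌋ = $10,316. Book value $30,950.
Year 4: ⌊$30,950 × 125%/5⌋ = $7,737. Book value $23,213.
Accumulated through year 4 = $73,361 − $23,213 = $50,148.

$50,148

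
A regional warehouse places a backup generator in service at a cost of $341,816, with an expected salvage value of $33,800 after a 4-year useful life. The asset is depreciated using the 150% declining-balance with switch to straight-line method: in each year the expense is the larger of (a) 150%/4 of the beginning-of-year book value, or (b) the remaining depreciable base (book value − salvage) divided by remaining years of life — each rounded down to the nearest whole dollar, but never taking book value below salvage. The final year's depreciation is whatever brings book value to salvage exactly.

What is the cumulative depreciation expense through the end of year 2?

$208,294

Depreciable base = $341,816 − $33,800 = $308,016.
Year 1: DB = ⌊$341,816 × 150%/4⌋ = $128,181; SL = ⌊$308,016/4⌋ = $77,004 → take DB $128,181. Book value $213,635.
Year 2: DB = ⌊$213,635 × 150%/4⌋ = $80,113; SL = ⌊$179,835/3⌋ = $59,945 → take DB $80,113. Book value $133,522.
Accumulated through year 2 = $341,816 − $133,522 = $208,294.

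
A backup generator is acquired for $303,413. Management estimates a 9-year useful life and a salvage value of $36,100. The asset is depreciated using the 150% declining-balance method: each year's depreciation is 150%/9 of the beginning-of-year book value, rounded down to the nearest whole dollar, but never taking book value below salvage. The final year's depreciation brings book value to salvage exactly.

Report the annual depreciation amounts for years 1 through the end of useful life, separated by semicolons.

Depreciable base = $303,413 − $36,100 = $267,313.
Year 1: ⌊$303,413 × 150%/9⌋ = $50,568. Book value $252,845.
Year 2: ⌊$252,845 × 150%/9⌋ = $42,140. Book value $210,705.
Year 3: ⌊$210,705 × 150%/9⌋ = $35,117. Book value $175,588.
Year 4: ⌊$175,588 × 150%/9⌋ = $29,264. Book value $146,324.
Year 5: ⌊$146,324 × 150%/9⌋ = $24,387. Book value $121,937.
Year 6: ⌊$121,937 × 150%/9⌋ = $20,322. Book value $101,615.
Year 7: ⌊$101,615 × 150%/9⌋ = $16,935. Book value $84,680.
Year 8: ⌊$84,680 × 150%/9⌋ = $14,113. Book value $70,567.
Year 9 (final): $70,567 − $36,100 = $34,467. Book value $36,100.

$50,568; $42,140; $35,117; $29,264; $24,387; $20,322; $16,935; $14,113; $34,467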